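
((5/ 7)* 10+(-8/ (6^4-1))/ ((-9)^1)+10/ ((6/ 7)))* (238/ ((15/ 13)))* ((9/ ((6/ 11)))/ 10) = 532955423/ 83250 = 6401.87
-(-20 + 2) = 18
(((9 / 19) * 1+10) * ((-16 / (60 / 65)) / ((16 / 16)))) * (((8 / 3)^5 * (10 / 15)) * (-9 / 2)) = 339083264 / 4617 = 73442.34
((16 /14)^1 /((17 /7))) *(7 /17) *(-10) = -560 /289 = -1.94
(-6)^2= 36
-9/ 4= -2.25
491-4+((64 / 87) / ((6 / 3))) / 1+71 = 48578 / 87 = 558.37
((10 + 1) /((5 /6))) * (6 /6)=66 /5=13.20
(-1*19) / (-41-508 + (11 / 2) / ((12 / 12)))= 0.03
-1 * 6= -6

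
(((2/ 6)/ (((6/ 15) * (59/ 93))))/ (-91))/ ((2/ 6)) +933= 10018089/ 10738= 932.96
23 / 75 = 0.31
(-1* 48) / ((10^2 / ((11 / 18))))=-22 / 75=-0.29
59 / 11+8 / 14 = 457 / 77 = 5.94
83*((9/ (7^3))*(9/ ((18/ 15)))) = 11205/ 686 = 16.33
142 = 142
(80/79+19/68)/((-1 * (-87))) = 6941/467364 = 0.01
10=10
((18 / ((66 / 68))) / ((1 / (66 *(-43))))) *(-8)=421056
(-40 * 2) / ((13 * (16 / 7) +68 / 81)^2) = -1607445 / 18757561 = -0.09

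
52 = 52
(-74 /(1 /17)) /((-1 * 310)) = 629 /155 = 4.06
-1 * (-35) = 35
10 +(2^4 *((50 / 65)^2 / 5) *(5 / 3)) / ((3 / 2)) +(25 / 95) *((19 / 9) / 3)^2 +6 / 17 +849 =1804522744 / 2094417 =861.59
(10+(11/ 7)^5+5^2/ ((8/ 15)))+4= 9473417/ 134456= 70.46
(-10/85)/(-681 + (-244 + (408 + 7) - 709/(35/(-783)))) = -70/9134049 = -0.00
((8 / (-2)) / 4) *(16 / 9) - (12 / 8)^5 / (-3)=217 / 288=0.75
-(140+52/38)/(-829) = 0.17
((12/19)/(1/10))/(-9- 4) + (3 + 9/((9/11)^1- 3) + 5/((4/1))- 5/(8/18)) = -22943/1976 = -11.61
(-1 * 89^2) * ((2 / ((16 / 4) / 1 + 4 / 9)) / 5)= -71289 / 100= -712.89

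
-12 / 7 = -1.71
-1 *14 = -14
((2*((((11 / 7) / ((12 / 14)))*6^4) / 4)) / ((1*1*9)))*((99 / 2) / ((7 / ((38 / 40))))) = 62073 / 70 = 886.76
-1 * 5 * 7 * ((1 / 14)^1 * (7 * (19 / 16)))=-665 / 32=-20.78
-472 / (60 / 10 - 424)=236 / 209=1.13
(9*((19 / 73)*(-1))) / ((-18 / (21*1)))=399 / 146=2.73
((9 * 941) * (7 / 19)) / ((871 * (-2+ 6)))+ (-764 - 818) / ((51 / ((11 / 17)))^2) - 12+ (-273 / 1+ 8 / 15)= -70614151999541 / 248794025220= -283.83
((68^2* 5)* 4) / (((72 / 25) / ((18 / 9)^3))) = 2312000 / 9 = 256888.89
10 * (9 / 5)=18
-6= -6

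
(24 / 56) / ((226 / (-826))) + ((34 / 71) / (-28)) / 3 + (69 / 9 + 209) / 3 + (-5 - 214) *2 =-371353229 / 1010898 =-367.35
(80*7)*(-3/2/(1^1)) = -840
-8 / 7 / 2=-4 / 7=-0.57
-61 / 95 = -0.64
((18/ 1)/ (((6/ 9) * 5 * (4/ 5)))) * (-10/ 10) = -27/ 4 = -6.75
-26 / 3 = -8.67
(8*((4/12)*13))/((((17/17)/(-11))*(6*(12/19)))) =-2717/27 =-100.63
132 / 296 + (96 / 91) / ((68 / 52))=11031 / 8806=1.25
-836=-836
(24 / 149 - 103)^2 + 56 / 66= 10576.69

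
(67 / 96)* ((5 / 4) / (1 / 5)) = 1675 / 384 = 4.36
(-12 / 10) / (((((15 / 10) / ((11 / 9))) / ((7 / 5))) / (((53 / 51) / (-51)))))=16324 / 585225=0.03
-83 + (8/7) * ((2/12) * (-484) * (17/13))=-55571/273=-203.56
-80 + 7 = -73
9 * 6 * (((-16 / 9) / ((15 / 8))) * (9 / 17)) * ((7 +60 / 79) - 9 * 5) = 1009.44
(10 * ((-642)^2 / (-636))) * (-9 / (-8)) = -1545615 / 212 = -7290.64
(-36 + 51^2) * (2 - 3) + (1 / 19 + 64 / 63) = -3069026 / 1197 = -2563.93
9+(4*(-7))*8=-215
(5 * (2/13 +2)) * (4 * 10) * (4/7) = 3200/13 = 246.15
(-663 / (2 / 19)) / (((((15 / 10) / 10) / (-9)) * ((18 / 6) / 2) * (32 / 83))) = 653469.38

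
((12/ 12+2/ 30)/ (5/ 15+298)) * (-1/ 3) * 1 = -16/ 13425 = -0.00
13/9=1.44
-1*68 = -68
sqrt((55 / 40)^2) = 11 / 8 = 1.38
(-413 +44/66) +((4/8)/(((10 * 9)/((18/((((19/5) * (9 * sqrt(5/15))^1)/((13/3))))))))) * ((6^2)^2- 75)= -1237/3 +5291 * sqrt(3)/342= -385.54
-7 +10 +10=13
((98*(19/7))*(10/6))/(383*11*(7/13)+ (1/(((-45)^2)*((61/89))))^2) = 43969696509375/224993115104924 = 0.20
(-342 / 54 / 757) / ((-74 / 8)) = 76 / 84027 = 0.00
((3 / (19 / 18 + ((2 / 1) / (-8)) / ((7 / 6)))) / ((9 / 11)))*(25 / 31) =5775 / 1643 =3.51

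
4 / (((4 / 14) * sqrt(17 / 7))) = 14 * sqrt(119) / 17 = 8.98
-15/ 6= -5/ 2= -2.50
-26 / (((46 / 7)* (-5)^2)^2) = -637 / 661250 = -0.00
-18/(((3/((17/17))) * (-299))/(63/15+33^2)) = 32796/1495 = 21.94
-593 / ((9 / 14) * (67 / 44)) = -365288 / 603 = -605.78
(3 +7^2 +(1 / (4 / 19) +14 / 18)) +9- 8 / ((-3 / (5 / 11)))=26825 / 396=67.74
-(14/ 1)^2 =-196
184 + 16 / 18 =1664 / 9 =184.89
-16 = -16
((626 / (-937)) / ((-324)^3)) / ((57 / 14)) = 2191 / 454139717904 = 0.00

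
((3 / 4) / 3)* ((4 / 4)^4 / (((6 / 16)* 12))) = 1 / 18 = 0.06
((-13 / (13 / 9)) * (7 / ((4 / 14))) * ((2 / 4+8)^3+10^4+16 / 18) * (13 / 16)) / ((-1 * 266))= 69549571 / 9728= 7149.42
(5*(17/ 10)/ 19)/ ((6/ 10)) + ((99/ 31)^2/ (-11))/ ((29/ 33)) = -983077/ 3177066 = -0.31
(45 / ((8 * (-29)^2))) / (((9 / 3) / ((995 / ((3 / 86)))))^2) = 9152781125 / 15138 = 604622.88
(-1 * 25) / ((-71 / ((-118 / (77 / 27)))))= -79650 / 5467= -14.57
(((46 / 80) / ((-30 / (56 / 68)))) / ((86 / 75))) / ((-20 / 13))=0.01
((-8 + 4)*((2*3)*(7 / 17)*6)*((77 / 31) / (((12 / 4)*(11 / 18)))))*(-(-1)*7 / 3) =-98784 / 527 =-187.45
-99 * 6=-594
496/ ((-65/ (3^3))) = -13392/ 65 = -206.03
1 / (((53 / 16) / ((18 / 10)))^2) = 20736 / 70225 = 0.30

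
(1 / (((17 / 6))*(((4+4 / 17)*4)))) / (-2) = -1 / 96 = -0.01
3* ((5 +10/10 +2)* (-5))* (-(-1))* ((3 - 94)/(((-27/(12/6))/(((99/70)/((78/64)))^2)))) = -495616/455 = -1089.27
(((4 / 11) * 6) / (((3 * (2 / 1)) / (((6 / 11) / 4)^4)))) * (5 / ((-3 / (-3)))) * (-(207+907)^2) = -125650845 / 161051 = -780.19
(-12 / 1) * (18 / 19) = -216 / 19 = -11.37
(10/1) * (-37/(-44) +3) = 845/22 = 38.41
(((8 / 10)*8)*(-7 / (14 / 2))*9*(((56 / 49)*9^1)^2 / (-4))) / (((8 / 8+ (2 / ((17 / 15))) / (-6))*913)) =528768 / 223685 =2.36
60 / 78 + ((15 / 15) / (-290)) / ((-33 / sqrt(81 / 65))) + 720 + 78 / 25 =3 * sqrt(65) / 207350 + 235264 / 325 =723.89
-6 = -6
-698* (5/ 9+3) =-22336/ 9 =-2481.78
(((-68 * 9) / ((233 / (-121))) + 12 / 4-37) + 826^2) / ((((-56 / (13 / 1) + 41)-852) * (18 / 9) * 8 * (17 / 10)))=-1722894745 / 55976852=-30.78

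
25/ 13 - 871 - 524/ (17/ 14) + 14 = -284340/ 221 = -1286.61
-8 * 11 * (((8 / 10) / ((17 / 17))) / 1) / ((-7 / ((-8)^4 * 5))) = 1441792 / 7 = 205970.29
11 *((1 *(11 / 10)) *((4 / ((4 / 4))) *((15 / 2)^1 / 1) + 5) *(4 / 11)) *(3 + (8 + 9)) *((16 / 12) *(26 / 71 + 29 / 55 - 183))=-53097408 / 71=-747850.82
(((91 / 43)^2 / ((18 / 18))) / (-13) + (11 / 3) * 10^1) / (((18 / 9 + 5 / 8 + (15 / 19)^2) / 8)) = 4654970816 / 52036407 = 89.46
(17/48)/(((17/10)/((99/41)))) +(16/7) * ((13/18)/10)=69031/103320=0.67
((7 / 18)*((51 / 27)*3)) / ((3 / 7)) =833 / 162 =5.14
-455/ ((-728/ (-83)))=-415/ 8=-51.88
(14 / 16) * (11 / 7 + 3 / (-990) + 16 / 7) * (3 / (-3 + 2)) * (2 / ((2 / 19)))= -169157 / 880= -192.22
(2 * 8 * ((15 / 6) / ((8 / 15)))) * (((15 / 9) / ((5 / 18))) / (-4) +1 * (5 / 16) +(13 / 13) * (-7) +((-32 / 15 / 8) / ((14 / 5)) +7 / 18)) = -198925 / 336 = -592.04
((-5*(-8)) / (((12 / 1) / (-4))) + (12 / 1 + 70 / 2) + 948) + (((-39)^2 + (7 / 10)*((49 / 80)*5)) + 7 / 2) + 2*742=1916309 / 480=3992.31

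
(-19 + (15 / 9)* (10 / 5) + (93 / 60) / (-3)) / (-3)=971 / 180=5.39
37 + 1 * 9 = 46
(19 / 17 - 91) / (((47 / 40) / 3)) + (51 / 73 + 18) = -12294645 / 58327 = -210.79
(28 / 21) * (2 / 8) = 0.33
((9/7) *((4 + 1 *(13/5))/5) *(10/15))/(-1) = -198/175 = -1.13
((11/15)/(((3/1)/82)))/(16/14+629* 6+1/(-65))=7462/1405377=0.01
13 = 13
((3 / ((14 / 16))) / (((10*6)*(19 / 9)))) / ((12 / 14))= 3 / 95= 0.03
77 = 77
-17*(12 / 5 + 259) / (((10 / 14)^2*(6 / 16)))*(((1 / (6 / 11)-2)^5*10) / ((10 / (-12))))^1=-1088731 / 30375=-35.84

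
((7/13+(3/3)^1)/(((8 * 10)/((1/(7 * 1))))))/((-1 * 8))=-1/2912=-0.00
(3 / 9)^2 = 1 / 9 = 0.11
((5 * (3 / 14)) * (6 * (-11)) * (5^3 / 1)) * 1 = -61875 / 7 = -8839.29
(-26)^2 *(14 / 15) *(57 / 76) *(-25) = -11830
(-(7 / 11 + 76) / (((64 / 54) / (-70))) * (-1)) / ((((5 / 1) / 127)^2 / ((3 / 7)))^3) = -2578561112103380883 / 26950000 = -95679447573.41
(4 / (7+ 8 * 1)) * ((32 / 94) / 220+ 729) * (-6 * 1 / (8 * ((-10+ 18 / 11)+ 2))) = 22.91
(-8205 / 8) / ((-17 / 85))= 41025 / 8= 5128.12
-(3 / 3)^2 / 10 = -1 / 10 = -0.10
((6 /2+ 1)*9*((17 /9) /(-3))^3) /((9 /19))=-373388 /19683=-18.97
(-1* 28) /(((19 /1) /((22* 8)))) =-4928 /19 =-259.37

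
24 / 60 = 2 / 5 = 0.40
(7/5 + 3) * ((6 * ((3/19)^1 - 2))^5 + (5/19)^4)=-1797004387750/2476099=-725740.12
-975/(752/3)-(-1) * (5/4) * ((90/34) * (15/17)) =-210825/217328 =-0.97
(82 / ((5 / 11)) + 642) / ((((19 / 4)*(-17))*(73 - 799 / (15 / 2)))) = 49344 / 162469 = 0.30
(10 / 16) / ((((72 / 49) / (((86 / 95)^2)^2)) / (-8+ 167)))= 8878626197 / 195481500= 45.42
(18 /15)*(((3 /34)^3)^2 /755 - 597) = -2088892255335093 /2915818335200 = -716.40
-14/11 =-1.27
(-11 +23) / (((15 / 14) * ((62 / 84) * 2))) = 7.59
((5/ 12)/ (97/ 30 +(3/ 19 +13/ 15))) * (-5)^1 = -2375/ 4854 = -0.49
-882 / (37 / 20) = -17640 / 37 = -476.76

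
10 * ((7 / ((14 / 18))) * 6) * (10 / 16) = 675 / 2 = 337.50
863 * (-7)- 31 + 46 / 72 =-6071.36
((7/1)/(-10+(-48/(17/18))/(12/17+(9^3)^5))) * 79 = -55.30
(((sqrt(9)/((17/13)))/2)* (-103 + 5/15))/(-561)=182/867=0.21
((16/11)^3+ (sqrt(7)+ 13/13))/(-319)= -5427/424589 - sqrt(7)/319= -0.02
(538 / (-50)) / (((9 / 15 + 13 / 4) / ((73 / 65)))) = -78548 / 25025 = -3.14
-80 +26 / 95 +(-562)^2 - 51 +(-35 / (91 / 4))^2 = 315715.64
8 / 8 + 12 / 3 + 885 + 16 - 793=113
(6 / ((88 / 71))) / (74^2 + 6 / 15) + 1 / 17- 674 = -13803467151 / 20481736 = -673.94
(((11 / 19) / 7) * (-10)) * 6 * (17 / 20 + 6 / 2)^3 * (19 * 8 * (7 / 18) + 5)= -413944993 / 22800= -18155.48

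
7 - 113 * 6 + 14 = -657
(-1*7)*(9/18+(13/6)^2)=-1309/36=-36.36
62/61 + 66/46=3439/1403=2.45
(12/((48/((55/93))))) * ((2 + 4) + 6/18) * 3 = 1045/372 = 2.81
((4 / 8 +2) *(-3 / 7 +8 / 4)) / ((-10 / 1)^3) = -0.00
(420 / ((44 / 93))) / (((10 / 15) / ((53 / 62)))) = 50085 / 44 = 1138.30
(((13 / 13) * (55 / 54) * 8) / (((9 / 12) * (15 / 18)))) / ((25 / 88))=30976 / 675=45.89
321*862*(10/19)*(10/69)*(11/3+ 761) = 21158479600/1311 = 16139191.15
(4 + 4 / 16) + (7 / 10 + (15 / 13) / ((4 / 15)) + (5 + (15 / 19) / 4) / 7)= 346471 / 34580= 10.02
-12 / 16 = -3 / 4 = -0.75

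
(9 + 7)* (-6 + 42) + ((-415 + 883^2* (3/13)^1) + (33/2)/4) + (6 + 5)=18730853/104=180104.36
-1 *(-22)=22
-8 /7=-1.14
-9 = -9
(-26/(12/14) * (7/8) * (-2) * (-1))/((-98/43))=559/24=23.29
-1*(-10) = 10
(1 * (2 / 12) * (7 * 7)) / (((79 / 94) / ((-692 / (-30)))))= 796838 / 3555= 224.15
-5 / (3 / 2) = -10 / 3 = -3.33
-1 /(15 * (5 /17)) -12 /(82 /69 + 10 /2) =-69359 /32025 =-2.17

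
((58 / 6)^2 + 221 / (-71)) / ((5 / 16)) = 289.06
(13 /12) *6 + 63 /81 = 131 /18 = 7.28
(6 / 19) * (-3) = -18 / 19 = -0.95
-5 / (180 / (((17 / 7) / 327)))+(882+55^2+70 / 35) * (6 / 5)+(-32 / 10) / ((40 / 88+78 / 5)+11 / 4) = 380728743727 / 81167940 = 4690.63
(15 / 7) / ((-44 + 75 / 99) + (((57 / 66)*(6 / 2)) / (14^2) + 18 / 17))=-471240 / 9273773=-0.05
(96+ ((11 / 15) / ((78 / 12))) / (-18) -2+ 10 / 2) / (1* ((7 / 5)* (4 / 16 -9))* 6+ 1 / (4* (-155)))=-21543016 / 15995421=-1.35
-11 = -11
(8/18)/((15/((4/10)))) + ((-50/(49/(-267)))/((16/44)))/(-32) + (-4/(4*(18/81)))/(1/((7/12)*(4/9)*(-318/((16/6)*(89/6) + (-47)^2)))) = -2902064033/124891200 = -23.24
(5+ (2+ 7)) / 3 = 14 / 3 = 4.67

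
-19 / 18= -1.06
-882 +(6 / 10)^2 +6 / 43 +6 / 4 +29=-1829651 / 2150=-851.00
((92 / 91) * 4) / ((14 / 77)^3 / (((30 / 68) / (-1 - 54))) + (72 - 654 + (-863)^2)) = 133584 / 24582704419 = 0.00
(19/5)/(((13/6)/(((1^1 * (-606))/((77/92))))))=-6355728/5005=-1269.88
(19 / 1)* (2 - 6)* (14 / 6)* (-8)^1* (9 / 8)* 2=3192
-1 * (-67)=67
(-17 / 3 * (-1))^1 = 17 / 3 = 5.67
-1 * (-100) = 100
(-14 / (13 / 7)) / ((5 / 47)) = -4606 / 65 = -70.86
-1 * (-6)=6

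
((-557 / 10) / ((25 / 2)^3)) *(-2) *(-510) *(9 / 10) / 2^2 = -511326 / 78125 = -6.54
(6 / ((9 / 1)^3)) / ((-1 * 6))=-1 / 729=-0.00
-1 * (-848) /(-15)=-848 /15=-56.53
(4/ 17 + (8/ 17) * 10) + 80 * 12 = 16404/ 17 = 964.94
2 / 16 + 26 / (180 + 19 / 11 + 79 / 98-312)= -0.08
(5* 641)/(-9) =-3205/9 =-356.11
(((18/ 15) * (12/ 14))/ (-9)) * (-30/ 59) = 24/ 413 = 0.06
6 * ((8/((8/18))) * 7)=756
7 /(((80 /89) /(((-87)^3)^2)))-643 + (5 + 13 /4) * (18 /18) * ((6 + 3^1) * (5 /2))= 270149123192017 /80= 3376864039900.21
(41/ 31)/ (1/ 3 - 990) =-123/ 92039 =-0.00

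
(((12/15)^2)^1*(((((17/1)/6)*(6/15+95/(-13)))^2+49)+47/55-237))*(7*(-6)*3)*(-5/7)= 11284.40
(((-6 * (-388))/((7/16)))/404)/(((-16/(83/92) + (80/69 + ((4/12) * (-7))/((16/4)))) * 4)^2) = 0.00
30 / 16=15 / 8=1.88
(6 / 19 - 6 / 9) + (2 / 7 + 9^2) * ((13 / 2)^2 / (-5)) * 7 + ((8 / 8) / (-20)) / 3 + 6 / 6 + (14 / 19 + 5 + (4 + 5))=-1365914 / 285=-4792.68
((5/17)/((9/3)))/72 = 5/3672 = 0.00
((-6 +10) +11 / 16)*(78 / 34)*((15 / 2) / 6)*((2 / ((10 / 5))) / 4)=14625 / 4352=3.36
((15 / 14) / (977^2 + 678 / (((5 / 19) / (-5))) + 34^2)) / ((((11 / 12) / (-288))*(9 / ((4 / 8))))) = -1440 / 72595831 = -0.00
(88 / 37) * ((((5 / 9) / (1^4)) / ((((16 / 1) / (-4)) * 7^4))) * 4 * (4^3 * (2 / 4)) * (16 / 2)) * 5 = -563200 / 799533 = -0.70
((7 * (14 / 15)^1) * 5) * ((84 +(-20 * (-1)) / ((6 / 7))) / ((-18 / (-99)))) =173558 / 9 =19284.22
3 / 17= 0.18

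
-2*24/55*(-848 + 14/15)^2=-2583078976/4125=-626200.96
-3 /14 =-0.21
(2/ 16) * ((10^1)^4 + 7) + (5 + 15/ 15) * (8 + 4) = 10583/ 8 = 1322.88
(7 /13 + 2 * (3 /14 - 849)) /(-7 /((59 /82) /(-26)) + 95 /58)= -528459460 /79278927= -6.67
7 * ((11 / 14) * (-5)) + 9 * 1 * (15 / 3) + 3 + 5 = 51 / 2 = 25.50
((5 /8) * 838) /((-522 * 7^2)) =-2095 /102312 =-0.02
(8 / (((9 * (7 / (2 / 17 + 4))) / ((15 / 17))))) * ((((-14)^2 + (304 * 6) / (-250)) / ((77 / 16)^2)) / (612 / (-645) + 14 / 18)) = -12463521792 / 567162211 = -21.98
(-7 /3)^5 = -16807 /243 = -69.16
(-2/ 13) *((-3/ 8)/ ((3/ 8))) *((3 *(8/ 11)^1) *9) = 432/ 143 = 3.02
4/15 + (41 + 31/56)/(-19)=-30649/15960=-1.92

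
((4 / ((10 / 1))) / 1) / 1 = 2 / 5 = 0.40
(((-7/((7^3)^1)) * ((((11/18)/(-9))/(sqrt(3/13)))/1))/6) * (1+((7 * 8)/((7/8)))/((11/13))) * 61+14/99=14/99+17141 * sqrt(39)/47628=2.39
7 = 7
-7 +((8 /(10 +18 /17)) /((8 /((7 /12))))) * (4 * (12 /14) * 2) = -312 /47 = -6.64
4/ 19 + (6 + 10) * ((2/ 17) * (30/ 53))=21844/ 17119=1.28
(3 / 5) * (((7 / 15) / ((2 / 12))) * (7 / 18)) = 49 / 75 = 0.65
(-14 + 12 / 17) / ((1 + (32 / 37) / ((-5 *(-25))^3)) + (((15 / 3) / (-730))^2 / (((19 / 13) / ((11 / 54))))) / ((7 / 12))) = -208357946507812500 / 15673125496789169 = -13.29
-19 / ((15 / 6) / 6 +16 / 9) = -684 / 79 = -8.66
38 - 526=-488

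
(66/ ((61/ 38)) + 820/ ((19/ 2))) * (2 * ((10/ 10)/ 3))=295384/ 3477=84.95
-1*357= -357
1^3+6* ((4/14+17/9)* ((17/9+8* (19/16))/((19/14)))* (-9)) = -56113/57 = -984.44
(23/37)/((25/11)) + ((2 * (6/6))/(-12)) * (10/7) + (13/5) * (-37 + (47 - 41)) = -1564967/19425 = -80.56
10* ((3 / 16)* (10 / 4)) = 75 / 16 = 4.69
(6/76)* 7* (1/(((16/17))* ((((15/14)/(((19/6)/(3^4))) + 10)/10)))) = 2499/15920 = 0.16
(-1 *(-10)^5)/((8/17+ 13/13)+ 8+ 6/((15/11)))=8500000/1179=7209.50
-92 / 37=-2.49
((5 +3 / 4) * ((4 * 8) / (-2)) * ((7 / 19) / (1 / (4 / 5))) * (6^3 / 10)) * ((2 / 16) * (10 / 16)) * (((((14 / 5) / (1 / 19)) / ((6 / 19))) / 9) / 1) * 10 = -42826 / 5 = -8565.20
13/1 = 13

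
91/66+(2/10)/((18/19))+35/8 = 23621/3960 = 5.96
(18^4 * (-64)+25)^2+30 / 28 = 631923916354109 / 14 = 45137422596722.07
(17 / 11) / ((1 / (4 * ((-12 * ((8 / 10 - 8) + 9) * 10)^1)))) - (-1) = -14677 / 11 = -1334.27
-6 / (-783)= 2 / 261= 0.01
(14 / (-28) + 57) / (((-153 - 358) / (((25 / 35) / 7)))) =-565 / 50078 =-0.01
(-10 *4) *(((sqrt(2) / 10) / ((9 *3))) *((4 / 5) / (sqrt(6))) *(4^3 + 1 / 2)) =-344 *sqrt(3) / 135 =-4.41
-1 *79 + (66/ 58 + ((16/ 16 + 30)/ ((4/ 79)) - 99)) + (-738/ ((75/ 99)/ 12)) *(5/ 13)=-30617943/ 7540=-4060.74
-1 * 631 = -631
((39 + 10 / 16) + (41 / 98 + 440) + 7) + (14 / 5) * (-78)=526541 / 1960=268.64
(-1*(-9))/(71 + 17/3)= 27/230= 0.12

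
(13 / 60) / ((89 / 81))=351 / 1780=0.20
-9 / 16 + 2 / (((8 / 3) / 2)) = 15 / 16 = 0.94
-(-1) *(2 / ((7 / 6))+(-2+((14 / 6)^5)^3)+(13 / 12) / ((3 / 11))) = 132933203404471 / 401769396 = 330869.41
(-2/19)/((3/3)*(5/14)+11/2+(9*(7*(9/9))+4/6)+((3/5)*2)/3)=-105/69749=-0.00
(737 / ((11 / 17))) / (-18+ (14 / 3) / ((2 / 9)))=1139 / 3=379.67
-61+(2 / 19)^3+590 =3628419 / 6859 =529.00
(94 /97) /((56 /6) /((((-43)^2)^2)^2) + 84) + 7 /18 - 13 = -16199004034335152861 /1285678654135567020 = -12.60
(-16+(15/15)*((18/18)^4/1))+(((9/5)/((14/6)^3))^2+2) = -38176876/2941225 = -12.98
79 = 79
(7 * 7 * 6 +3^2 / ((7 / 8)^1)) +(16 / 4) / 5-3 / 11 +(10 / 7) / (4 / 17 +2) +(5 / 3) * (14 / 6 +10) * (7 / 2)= 49691801 / 131670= 377.40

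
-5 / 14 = -0.36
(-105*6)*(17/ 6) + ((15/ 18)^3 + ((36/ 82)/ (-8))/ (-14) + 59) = -53481037/ 30996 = -1725.42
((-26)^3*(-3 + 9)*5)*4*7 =-14763840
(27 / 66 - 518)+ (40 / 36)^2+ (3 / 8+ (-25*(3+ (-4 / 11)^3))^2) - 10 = 5648190001055 / 1147971528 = 4920.15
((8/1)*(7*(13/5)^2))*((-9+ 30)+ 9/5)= 1078896/125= 8631.17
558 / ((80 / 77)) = 537.08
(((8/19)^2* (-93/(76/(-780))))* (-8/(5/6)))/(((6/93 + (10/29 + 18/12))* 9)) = -2225952768/23546947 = -94.53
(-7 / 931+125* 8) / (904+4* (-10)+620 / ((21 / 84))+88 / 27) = 3590973 / 12020008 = 0.30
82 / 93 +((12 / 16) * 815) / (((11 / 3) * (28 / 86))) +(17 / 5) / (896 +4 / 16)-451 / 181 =31623030973843 / 61955539800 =510.41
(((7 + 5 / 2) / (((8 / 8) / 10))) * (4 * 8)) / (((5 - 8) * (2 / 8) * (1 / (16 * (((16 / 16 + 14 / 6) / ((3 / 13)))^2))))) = -3288064000 / 243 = -13531127.57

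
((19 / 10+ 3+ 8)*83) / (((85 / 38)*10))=203433 / 4250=47.87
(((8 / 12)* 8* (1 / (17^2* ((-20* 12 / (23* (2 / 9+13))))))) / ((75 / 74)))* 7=-83398 / 516375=-0.16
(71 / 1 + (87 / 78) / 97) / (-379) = -179091 / 955838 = -0.19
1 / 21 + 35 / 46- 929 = -928.19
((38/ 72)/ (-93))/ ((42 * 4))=-19/ 562464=-0.00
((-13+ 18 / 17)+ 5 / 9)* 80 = -910.85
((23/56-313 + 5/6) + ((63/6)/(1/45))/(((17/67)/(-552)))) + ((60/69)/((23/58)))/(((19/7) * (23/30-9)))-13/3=-2430208370222729/2363432344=-1028253.83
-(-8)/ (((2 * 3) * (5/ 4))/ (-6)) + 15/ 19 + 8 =227/ 95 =2.39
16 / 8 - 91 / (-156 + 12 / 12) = 401 / 155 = 2.59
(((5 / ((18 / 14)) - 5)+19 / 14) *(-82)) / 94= -1271 / 5922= -0.21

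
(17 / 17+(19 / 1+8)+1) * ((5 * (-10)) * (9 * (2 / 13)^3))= -104400 / 2197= -47.52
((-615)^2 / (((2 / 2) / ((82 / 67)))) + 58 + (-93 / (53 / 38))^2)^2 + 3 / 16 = 123811875571654726454443 / 566725907344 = 218468705889.78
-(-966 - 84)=1050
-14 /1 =-14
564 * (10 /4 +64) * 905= 33942930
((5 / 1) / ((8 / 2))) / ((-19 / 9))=-45 / 76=-0.59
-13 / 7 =-1.86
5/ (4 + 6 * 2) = 5/ 16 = 0.31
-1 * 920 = -920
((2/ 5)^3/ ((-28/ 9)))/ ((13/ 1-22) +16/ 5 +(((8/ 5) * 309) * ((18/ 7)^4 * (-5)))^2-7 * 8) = -4941258/ 2805858267174453425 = -0.00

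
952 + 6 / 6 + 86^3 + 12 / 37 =23569345 / 37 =637009.32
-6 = -6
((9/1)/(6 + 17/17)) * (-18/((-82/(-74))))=-20.89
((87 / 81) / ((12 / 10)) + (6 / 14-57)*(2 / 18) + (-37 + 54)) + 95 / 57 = 15055 / 1134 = 13.28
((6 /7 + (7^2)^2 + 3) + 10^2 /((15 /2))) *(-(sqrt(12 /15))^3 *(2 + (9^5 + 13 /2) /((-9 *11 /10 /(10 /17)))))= 6068119.37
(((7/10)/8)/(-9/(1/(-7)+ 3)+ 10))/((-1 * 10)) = -7/5480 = -0.00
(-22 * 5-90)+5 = -195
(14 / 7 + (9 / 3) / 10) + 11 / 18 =2.91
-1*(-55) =55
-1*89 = -89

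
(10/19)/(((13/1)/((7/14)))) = 5/247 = 0.02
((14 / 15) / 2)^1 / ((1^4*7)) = 1 / 15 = 0.07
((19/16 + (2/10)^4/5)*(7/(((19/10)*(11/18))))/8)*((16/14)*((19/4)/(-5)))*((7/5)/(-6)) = 0.23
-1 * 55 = -55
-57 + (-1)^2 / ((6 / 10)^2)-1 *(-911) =7711 / 9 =856.78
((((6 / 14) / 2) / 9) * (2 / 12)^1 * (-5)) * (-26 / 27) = 65 / 3402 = 0.02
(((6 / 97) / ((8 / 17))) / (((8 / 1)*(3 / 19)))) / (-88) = -323 / 273152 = -0.00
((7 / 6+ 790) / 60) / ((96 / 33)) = 52217 / 11520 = 4.53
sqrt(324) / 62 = 0.29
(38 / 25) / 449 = 38 / 11225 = 0.00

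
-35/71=-0.49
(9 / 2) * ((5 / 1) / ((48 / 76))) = 285 / 8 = 35.62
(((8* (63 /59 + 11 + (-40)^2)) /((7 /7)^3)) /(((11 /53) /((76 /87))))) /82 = 510814848 /771661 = 661.97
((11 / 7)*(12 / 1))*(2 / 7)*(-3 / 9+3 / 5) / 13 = 352 / 3185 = 0.11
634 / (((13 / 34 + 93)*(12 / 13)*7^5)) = 70057 / 160086675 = 0.00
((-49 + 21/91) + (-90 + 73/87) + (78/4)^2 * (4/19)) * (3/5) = -248746/7163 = -34.73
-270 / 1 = -270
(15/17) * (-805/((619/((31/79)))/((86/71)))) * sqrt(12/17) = -64383900 * sqrt(51)/1003399619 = -0.46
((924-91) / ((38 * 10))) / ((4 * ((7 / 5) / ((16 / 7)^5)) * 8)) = 139264 / 45619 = 3.05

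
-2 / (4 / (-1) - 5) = 2 / 9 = 0.22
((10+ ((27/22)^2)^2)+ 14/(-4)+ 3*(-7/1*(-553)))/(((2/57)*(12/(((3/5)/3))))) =51726911627/9370240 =5520.34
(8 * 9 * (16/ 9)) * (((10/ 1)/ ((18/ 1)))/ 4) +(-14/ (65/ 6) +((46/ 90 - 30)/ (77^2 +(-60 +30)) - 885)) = -599437414/ 690183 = -868.52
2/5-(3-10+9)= -8/5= -1.60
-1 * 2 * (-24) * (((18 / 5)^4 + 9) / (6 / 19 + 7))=100868112 / 86875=1161.07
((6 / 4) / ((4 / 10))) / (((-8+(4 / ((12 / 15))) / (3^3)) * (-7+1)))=135 / 1688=0.08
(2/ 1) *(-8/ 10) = -8/ 5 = -1.60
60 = 60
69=69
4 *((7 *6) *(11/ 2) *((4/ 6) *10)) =6160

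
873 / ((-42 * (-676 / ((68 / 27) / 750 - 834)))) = -102386119 / 3992625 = -25.64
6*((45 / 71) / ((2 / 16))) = 2160 / 71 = 30.42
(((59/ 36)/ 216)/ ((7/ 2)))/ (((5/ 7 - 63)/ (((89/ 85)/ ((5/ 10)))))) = -5251/ 72044640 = -0.00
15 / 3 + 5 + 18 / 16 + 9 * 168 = 1523.12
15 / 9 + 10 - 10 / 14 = 230 / 21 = 10.95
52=52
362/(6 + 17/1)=362/23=15.74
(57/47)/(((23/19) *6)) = 361/2162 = 0.17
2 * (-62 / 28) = -31 / 7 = -4.43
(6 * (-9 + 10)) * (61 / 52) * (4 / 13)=366 / 169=2.17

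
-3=-3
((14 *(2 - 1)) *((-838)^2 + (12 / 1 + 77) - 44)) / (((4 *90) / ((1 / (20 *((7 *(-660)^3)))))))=-702289 / 1034985600000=-0.00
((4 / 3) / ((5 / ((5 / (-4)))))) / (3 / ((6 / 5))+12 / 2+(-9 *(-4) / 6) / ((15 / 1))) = -10 / 267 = -0.04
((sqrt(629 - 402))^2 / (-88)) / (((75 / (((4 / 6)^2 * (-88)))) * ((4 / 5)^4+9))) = 22700 / 158787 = 0.14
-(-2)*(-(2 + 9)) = -22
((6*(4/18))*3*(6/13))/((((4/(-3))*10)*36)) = -1/260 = -0.00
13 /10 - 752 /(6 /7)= -26281 /30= -876.03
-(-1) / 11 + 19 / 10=1.99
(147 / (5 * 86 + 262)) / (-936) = -49 / 215904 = -0.00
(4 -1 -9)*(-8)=48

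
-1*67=-67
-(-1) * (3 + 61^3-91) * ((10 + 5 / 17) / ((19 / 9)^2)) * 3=9648624825 / 6137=1572205.45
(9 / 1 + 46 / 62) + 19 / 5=2099 / 155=13.54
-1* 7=-7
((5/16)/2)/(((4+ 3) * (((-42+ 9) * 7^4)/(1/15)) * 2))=-1/106489152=-0.00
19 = 19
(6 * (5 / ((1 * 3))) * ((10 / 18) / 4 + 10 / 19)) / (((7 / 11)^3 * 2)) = 432575 / 33516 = 12.91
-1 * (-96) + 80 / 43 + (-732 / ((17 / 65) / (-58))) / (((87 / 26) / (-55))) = -1950391264 / 731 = -2668113.90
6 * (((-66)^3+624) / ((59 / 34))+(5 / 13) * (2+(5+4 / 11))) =-8368486614 / 8437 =-991879.41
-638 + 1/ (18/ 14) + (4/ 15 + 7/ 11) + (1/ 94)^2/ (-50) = -27831456179/ 43738200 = -636.32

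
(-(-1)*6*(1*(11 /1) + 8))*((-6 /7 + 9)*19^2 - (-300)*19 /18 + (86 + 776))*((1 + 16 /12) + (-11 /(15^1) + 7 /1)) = 141313222 /35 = 4037520.63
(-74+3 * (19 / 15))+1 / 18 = -6313 / 90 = -70.14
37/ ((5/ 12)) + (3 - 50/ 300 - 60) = 949/ 30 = 31.63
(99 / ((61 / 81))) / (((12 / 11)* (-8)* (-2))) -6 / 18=84305 / 11712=7.20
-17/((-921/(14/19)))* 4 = 952/17499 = 0.05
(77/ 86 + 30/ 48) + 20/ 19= 16817/ 6536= 2.57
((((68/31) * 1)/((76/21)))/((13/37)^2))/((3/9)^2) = 4398597/99541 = 44.19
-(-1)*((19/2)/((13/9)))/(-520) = -171/13520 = -0.01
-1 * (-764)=764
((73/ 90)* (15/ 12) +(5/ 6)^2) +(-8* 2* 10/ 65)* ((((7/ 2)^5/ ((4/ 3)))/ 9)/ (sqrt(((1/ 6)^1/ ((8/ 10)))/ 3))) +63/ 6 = 293/ 24 -16807* sqrt(10)/ 130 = -396.63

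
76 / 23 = 3.30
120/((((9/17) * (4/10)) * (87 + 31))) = 850/177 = 4.80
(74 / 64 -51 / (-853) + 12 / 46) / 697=22615 / 10672736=0.00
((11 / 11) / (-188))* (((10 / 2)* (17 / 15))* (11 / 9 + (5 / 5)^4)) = -85 / 1269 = -0.07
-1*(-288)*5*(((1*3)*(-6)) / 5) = -5184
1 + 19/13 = 32/13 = 2.46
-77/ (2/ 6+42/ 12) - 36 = -1290/ 23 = -56.09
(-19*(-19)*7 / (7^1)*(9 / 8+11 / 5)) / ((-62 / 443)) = -21269759 / 2480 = -8576.52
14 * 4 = 56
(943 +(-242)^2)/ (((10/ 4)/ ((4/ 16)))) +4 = 59547/ 10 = 5954.70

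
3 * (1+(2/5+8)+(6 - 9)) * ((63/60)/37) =504/925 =0.54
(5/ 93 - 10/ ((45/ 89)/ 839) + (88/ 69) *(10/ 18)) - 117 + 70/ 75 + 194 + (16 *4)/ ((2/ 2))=-1583477522/ 96255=-16450.86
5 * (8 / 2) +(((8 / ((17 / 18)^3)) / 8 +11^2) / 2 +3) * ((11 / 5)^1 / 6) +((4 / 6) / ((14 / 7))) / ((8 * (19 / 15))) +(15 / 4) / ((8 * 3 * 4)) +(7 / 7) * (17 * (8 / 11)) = 110278280059 / 1971488640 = 55.94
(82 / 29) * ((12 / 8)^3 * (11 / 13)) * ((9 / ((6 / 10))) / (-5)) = -36531 / 1508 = -24.22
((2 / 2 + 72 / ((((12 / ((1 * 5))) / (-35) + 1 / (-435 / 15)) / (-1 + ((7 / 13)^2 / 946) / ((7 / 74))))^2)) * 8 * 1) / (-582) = -47098372624165346404 / 508618388375130891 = -92.60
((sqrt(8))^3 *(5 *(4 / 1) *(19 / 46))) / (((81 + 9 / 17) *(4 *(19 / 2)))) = 680 *sqrt(2) / 15939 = 0.06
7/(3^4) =7/81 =0.09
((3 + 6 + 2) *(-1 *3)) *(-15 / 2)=495 / 2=247.50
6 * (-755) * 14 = -63420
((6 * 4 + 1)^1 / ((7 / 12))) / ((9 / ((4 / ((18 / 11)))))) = 2200 / 189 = 11.64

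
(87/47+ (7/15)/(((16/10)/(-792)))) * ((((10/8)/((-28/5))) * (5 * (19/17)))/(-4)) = -12789375/178976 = -71.46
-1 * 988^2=-976144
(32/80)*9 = 18/5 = 3.60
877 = 877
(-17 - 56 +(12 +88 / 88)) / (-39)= 20 / 13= 1.54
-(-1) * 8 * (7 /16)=7 /2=3.50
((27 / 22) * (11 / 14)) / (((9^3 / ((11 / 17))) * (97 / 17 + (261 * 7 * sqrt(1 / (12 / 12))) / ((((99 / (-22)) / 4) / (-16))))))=11 / 334019700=0.00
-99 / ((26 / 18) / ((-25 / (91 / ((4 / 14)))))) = 5.38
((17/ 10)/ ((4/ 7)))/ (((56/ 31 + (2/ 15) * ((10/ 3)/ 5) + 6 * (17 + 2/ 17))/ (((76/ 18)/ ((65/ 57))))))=9702597/ 92137240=0.11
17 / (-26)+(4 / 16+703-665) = 1955 / 52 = 37.60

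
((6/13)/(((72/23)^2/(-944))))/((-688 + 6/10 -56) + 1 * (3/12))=312110/5216913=0.06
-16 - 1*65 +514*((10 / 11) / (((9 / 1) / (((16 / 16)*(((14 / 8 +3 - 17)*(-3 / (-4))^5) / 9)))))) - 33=-1472991 / 11264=-130.77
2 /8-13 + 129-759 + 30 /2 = -2511 /4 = -627.75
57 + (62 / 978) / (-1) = 27842 / 489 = 56.94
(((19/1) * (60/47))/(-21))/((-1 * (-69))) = -0.02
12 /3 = 4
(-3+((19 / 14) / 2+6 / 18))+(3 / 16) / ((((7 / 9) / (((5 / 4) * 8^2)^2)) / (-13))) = -1684967 / 84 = -20059.13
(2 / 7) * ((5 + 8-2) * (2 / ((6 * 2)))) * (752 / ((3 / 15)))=41360 / 21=1969.52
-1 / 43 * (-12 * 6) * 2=3.35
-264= -264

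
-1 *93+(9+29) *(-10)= -473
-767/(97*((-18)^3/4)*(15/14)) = 5369/1060695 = 0.01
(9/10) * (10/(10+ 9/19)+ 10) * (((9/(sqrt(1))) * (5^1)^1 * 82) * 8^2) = 2328371.46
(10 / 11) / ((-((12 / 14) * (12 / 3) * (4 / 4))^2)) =-0.08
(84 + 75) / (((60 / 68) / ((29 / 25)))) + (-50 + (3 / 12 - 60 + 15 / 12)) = 25133 / 250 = 100.53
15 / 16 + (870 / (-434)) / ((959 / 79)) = 2571705 / 3329648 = 0.77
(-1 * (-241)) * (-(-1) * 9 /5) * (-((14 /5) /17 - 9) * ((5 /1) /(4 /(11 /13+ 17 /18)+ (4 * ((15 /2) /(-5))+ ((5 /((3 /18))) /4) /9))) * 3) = -12285307098 /626705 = -19603.01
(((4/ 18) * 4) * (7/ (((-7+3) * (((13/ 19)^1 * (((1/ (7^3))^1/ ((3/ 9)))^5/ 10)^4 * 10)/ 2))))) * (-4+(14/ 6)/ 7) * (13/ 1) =2972943929048275933865445332660770968372286839340277852000/ 94143178827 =31578962661877356769206060000000000000000000000.00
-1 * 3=-3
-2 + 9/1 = 7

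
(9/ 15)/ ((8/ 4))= 0.30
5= 5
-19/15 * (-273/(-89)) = -3.89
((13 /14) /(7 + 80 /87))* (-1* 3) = -261 /742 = -0.35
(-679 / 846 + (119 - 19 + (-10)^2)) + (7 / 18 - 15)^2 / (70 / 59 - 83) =14450309969 / 73505556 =196.59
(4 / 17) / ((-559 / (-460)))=1840 / 9503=0.19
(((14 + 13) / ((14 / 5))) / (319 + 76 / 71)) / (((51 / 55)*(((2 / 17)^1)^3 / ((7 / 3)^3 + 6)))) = 1128545 / 3024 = 373.20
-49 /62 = -0.79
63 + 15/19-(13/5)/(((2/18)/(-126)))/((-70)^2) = 2141007/33250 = 64.39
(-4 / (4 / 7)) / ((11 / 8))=-5.09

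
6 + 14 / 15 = 104 / 15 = 6.93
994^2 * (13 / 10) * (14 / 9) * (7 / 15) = 629378932 / 675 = 932413.23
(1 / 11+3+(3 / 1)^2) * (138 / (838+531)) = 1.22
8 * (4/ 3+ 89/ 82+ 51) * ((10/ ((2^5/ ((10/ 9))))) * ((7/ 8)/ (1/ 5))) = 11498375/ 17712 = 649.19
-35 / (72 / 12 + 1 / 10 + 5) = -350 / 111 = -3.15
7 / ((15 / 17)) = 119 / 15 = 7.93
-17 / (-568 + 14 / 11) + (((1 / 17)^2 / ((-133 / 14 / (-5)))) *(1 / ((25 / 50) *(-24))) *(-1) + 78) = 445173624 / 5705149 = 78.03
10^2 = 100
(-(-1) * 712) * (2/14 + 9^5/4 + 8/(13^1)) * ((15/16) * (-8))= -7173936225/91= -78834464.01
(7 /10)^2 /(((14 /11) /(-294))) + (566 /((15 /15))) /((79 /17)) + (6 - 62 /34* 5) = 737283 /134300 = 5.49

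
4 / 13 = 0.31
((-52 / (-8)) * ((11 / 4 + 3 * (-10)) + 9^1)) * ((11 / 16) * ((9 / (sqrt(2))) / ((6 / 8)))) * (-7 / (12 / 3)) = 219219 * sqrt(2) / 256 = 1211.03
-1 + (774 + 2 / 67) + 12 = 52597 / 67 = 785.03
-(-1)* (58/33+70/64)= 3011/1056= 2.85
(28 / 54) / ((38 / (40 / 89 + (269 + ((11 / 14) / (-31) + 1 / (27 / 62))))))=283377737 / 76429818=3.71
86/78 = 43/39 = 1.10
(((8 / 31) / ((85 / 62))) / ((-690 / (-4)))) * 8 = 0.01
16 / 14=8 / 7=1.14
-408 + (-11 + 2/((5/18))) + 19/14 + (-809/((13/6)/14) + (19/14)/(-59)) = -151348096/26845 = -5637.85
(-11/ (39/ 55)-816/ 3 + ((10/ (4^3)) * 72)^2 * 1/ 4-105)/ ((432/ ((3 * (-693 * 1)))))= 69356749/ 39936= 1736.70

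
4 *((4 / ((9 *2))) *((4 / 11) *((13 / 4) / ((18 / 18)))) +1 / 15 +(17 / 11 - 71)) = -136868 / 495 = -276.50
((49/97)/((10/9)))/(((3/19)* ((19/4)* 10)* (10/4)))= 294/12125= 0.02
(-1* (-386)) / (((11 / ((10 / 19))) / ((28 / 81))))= 108080 / 16929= 6.38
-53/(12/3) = -53/4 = -13.25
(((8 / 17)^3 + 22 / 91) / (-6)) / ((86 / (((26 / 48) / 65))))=-77339 / 13841689680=-0.00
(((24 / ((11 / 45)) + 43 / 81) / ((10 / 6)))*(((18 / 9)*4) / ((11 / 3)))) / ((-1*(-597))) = 703624 / 3250665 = 0.22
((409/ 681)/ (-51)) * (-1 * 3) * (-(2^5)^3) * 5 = -67010560/ 11577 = -5788.25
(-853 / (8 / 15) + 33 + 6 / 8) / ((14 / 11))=-137775 / 112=-1230.13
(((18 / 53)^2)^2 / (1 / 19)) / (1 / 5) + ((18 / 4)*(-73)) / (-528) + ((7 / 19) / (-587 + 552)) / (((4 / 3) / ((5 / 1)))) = 97446755817 / 52771536928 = 1.85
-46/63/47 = -46/2961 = -0.02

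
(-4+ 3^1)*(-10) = 10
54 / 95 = 0.57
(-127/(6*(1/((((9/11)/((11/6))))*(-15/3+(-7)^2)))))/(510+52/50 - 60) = -28575/31009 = -0.92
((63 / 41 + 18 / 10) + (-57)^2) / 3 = 222243 / 205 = 1084.11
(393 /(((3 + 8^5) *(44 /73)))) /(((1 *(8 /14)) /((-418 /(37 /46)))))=-87759651 /4850108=-18.09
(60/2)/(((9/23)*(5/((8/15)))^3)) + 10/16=1454041/2025000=0.72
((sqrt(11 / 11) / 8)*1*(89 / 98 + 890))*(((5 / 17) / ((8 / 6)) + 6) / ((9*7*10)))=4103523 / 3731840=1.10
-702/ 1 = -702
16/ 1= 16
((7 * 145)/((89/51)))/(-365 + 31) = -51765/29726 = -1.74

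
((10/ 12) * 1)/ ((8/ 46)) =115/ 24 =4.79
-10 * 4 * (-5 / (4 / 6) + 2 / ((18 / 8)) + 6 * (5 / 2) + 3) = -4100 / 9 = -455.56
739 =739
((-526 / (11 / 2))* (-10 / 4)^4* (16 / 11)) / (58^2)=-164375 / 101761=-1.62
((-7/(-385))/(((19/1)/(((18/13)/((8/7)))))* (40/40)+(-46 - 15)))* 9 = -567/157025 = -0.00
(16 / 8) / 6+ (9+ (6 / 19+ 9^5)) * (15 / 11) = 50495069 / 627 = 80534.40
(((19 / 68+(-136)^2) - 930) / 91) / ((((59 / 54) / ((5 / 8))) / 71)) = 11449349595 / 1460368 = 7840.04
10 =10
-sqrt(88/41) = -1.47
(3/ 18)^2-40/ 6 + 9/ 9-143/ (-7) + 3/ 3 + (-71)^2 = 1274311/ 252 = 5056.79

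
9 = 9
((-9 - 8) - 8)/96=-25/96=-0.26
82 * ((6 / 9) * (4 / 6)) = 328 / 9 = 36.44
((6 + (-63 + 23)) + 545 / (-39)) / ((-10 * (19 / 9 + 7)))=5613 / 10660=0.53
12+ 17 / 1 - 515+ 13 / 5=-2417 / 5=-483.40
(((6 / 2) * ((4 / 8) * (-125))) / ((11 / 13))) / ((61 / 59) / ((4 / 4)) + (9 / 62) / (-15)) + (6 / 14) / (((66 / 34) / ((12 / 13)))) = -311779161 / 1442441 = -216.15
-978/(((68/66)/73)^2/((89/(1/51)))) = -757693777203/34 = -22285111094.21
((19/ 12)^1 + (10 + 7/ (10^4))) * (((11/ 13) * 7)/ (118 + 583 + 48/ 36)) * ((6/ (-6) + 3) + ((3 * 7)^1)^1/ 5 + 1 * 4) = 1.00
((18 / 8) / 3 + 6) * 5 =135 / 4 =33.75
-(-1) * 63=63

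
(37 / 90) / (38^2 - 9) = 37 / 129150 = 0.00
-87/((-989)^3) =87/967361669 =0.00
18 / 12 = 3 / 2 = 1.50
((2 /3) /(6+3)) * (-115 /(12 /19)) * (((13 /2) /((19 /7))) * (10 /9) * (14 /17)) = -366275 /12393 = -29.55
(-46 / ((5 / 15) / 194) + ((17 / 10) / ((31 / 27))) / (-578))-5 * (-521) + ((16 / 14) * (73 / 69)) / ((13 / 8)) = -1599338936873 / 66180660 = -24166.26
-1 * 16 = -16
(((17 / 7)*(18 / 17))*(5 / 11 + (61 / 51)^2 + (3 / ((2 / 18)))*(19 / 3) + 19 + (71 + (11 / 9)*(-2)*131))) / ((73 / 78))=-36559068 / 232067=-157.54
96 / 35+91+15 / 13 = 43178 / 455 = 94.90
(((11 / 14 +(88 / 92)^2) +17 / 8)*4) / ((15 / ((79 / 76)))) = 2984383 / 2814280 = 1.06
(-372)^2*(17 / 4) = 588132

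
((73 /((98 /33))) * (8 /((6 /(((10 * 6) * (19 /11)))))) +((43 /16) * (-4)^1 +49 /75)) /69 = 49783579 /1014300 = 49.08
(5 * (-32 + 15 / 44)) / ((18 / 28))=-246.24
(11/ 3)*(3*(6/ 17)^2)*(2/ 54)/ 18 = 22/ 7803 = 0.00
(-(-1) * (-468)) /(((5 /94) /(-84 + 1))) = 3651336 /5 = 730267.20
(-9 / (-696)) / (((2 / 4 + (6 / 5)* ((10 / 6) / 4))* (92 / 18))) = 27 / 10672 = 0.00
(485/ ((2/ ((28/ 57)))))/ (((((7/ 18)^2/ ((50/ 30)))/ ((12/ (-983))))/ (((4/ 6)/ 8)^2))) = -14550/ 130739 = -0.11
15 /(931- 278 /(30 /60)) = 1 /25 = 0.04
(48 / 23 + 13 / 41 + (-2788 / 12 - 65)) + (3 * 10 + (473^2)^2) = 141604647783104 / 2829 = 50054665176.07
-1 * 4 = -4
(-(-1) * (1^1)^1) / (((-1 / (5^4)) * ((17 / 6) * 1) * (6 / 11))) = -6875 / 17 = -404.41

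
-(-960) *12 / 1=11520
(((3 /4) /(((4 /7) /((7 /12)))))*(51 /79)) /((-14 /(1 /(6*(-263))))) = 119 /5318912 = 0.00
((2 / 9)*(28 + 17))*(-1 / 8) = -5 / 4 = -1.25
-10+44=34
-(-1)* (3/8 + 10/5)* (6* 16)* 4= 912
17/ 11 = 1.55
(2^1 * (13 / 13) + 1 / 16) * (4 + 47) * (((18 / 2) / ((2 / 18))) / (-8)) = -136323 / 128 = -1065.02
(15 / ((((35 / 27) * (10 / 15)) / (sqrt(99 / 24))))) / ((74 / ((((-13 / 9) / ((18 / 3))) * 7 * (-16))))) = 117 * sqrt(66) / 74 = 12.84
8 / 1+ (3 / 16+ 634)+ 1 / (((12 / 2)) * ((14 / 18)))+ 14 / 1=73517 / 112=656.40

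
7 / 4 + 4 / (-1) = -9 / 4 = -2.25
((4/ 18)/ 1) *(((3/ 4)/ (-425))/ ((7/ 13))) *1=-13/ 17850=-0.00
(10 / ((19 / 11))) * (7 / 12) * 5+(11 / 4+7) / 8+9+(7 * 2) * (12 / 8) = 48.10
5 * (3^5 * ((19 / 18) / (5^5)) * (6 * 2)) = 3078 / 625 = 4.92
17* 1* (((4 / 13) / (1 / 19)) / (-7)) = -1292 / 91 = -14.20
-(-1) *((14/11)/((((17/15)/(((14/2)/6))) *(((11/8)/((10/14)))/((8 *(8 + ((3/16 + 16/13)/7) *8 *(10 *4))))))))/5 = 2120960/26741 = 79.31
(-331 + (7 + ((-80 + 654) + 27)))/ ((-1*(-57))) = 277/ 57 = 4.86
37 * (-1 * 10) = -370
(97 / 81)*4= 388 / 81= 4.79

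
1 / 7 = 0.14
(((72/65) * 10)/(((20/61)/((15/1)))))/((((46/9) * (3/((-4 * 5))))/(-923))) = 14032440/23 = 610106.09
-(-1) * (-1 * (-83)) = 83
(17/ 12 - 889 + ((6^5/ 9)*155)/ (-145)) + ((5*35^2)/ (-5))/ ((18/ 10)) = -2491.73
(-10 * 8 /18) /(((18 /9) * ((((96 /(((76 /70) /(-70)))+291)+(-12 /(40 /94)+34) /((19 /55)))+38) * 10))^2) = -361 /1109489481000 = -0.00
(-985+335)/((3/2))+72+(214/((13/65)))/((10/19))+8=1679.67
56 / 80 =7 / 10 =0.70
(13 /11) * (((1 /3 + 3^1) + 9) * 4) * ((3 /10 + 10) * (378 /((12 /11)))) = 1040403 /5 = 208080.60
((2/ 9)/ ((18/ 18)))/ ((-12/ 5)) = -5/ 54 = -0.09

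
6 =6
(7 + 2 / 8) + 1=33 / 4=8.25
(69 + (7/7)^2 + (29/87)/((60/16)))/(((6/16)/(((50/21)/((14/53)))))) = 6686480/3969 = 1684.68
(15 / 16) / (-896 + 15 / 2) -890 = -890.00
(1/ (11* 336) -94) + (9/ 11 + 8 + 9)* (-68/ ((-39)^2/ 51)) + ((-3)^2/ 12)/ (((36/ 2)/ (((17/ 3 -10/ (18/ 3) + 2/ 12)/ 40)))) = -2018118911/ 14990976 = -134.62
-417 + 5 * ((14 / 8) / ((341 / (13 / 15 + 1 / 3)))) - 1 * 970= -945913 / 682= -1386.97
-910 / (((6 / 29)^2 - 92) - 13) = 765310 / 88269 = 8.67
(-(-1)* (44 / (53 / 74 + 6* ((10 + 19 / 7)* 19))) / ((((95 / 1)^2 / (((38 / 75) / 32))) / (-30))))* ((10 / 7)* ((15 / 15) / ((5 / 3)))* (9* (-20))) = 87912 / 356808125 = 0.00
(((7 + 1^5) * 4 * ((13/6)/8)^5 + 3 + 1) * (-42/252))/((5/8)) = -32221789/29859840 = -1.08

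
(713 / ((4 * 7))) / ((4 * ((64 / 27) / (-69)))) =-1328319 / 7168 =-185.31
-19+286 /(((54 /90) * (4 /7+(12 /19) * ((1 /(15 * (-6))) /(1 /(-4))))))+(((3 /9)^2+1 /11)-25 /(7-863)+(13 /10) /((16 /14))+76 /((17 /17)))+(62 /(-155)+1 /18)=5542839077 /6497040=853.13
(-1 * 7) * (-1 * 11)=77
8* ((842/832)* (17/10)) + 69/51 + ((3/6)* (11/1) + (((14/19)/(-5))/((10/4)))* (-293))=31818327/839800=37.89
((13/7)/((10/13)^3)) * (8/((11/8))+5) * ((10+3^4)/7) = 573.82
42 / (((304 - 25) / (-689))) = -9646 / 93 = -103.72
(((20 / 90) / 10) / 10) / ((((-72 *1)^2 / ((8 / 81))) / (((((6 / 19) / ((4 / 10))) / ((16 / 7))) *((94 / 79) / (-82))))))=-329 / 1550478723840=-0.00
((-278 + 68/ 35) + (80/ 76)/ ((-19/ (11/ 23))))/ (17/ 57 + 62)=-240693858/ 54312545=-4.43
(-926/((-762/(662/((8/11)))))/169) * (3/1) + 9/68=19.77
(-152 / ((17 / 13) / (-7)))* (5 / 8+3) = 2949.47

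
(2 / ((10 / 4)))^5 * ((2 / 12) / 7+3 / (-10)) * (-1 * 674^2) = 13490180096 / 328125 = 41112.93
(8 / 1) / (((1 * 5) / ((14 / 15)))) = 1.49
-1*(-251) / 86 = 251 / 86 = 2.92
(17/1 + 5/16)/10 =277/160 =1.73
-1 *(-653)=653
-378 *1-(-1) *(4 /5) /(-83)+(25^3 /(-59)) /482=-4467667187 /11801770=-378.56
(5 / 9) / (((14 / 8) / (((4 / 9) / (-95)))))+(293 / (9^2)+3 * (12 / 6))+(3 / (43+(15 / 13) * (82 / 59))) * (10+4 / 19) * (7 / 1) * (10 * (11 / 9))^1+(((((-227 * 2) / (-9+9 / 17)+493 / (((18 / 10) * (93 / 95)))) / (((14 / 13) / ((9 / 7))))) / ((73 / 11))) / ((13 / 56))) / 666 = 68.76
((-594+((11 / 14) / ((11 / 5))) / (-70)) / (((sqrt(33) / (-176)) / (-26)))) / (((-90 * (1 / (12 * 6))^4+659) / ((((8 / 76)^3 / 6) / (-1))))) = 8034420326400 * sqrt(33) / 330673792164793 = 0.14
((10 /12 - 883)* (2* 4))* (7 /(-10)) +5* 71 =79427 /15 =5295.13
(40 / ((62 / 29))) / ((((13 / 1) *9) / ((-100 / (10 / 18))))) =-11600 / 403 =-28.78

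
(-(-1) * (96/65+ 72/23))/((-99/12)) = -9184/16445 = -0.56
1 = 1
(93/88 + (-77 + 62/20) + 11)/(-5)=27211/2200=12.37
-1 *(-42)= 42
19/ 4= 4.75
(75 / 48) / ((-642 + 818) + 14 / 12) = 75 / 8504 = 0.01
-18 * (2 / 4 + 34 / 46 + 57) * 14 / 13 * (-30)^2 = -1016048.83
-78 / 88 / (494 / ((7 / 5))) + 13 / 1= 108659 / 8360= 13.00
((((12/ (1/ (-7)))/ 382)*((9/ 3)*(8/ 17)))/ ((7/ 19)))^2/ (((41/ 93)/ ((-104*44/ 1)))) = -3185672675328/ 432263369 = -7369.75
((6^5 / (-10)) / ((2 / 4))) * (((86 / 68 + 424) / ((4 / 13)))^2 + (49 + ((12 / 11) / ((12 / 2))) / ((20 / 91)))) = -472219058888469 / 158950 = -2970865422.39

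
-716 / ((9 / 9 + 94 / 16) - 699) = 1.03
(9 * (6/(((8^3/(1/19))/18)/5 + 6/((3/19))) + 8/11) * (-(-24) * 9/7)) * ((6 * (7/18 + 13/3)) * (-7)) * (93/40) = -3557662641/36157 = -98394.85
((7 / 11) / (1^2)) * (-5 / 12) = -35 / 132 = -0.27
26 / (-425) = -26 / 425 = -0.06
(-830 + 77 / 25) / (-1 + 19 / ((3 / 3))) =-2297 / 50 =-45.94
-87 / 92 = -0.95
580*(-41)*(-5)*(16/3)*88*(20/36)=31002074.07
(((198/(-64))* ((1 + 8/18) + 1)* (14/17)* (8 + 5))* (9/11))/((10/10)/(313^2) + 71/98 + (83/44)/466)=-12315936435803/135452781271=-90.92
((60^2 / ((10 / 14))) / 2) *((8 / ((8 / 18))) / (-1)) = -45360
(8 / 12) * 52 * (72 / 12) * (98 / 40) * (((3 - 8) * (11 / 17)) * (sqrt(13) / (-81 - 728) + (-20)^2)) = -11211200 / 17 + 28028 * sqrt(13) / 13753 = -659475.00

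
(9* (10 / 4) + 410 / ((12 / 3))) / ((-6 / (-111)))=4625 / 2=2312.50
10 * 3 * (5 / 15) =10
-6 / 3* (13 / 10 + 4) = -53 / 5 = -10.60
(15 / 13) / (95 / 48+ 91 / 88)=7920 / 20683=0.38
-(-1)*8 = 8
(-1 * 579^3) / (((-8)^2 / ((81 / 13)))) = -15722467659 / 832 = -18897196.71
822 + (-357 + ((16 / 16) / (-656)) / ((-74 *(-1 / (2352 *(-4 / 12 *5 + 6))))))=1410173 / 3034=464.79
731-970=-239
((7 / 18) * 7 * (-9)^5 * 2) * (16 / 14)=-367416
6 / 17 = 0.35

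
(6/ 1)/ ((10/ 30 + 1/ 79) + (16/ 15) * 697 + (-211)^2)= 790/ 5959867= 0.00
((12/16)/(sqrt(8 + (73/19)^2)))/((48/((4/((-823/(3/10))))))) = -19 * sqrt(913)/120223840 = -0.00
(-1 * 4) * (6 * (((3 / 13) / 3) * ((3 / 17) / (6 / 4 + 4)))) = -0.06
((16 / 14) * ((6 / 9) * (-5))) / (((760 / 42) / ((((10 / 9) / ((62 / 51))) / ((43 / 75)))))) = -8500 / 25327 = -0.34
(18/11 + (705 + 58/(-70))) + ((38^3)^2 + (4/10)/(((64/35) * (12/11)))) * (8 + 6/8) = 15579789643793671/591360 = 26345694067.56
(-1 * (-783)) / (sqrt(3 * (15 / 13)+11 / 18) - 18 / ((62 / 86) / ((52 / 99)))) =-279404755344 / 4568899663 - 273144069 * sqrt(24778) / 4568899663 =-70.56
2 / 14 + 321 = 2248 / 7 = 321.14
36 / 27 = 4 / 3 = 1.33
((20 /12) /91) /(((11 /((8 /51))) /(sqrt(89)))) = 40 * sqrt(89) /153153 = 0.00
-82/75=-1.09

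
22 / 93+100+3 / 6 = 18737 / 186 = 100.74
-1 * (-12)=12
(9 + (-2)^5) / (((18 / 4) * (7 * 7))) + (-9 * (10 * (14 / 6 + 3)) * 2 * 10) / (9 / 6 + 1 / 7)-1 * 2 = -5845.58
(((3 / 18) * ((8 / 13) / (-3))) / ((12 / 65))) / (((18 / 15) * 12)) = -25 / 1944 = -0.01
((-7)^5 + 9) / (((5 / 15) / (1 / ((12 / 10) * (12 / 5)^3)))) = -3037.83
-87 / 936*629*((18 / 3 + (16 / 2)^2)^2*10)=-2864772.44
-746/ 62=-12.03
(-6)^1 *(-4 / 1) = 24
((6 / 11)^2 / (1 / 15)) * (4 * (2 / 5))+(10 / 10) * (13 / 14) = 13669 / 1694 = 8.07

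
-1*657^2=-431649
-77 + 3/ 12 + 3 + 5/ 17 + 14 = -4043/ 68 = -59.46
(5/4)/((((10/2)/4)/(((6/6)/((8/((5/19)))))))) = 5/152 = 0.03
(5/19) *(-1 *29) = -145/19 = -7.63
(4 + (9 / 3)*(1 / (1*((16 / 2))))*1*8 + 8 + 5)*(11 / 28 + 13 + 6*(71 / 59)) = 170265 / 413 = 412.26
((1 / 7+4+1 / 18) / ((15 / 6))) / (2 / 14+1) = 529 / 360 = 1.47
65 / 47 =1.38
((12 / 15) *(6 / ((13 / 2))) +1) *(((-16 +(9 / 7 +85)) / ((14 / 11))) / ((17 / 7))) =305778 / 7735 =39.53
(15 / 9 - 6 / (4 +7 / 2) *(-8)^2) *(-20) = 2972 / 3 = 990.67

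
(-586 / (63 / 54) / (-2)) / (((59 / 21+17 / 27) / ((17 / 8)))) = 403461 / 2600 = 155.18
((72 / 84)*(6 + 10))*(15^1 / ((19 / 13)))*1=140.75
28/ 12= 2.33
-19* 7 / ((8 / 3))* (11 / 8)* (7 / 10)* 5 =-240.02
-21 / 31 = -0.68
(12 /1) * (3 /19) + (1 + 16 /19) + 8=223 /19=11.74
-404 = -404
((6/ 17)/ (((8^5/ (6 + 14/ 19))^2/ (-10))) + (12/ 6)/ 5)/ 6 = 201097141/ 3016458240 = 0.07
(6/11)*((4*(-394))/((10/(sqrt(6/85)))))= -22.84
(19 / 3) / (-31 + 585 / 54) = -38 / 121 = -0.31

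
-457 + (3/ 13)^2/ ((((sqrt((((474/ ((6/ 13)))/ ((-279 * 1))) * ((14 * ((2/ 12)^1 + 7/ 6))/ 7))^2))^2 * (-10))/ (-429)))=-4010124723967/ 8775345280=-456.98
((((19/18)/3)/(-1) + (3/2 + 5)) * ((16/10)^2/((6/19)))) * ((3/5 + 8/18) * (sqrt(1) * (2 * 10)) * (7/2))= 66410624/18225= 3643.93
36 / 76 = 9 / 19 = 0.47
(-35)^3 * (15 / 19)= -33848.68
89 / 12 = 7.42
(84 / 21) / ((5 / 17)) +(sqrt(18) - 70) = -282 / 5 +3 * sqrt(2) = -52.16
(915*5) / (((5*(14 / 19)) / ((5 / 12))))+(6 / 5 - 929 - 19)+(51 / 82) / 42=-4929219 / 11480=-429.37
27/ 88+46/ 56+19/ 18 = 2.18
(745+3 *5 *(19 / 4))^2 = 10660225 / 16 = 666264.06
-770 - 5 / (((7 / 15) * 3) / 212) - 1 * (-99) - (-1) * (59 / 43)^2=-18460086 / 12943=-1426.26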